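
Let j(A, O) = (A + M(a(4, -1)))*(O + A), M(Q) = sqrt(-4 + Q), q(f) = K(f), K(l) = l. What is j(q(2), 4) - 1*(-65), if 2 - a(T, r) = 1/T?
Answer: 77 + 9*I ≈ 77.0 + 9.0*I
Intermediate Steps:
q(f) = f
a(T, r) = 2 - 1/T
j(A, O) = (A + O)*(A + 3*I/2) (j(A, O) = (A + sqrt(-4 + (2 - 1/4)))*(O + A) = (A + sqrt(-4 + (2 - 1*1/4)))*(A + O) = (A + sqrt(-4 + (2 - 1/4)))*(A + O) = (A + sqrt(-4 + 7/4))*(A + O) = (A + sqrt(-9/4))*(A + O) = (A + 3*I/2)*(A + O) = (A + O)*(A + 3*I/2))
j(q(2), 4) - 1*(-65) = (2**2 + 2*4 + (3/2)*I*2 + (3/2)*I*4) - 1*(-65) = (4 + 8 + 3*I + 6*I) + 65 = (12 + 9*I) + 65 = 77 + 9*I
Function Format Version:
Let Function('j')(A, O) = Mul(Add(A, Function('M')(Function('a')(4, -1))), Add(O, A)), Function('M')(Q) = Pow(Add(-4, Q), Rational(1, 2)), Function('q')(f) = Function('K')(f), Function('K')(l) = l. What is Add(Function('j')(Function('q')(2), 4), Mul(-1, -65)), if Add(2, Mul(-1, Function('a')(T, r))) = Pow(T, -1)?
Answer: Add(77, Mul(9, I)) ≈ Add(77.000, Mul(9.0000, I))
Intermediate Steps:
Function('q')(f) = f
Function('a')(T, r) = Add(2, Mul(-1, Pow(T, -1)))
Function('j')(A, O) = Mul(Add(A, O), Add(A, Mul(Rational(3, 2), I))) (Function('j')(A, O) = Mul(Add(A, Pow(Add(-4, Add(2, Mul(-1, Pow(4, -1)))), Rational(1, 2))), Add(O, A)) = Mul(Add(A, Pow(Add(-4, Add(2, Mul(-1, Rational(1, 4)))), Rational(1, 2))), Add(A, O)) = Mul(Add(A, Pow(Add(-4, Add(2, Rational(-1, 4))), Rational(1, 2))), Add(A, O)) = Mul(Add(A, Pow(Add(-4, Rational(7, 4)), Rational(1, 2))), Add(A, O)) = Mul(Add(A, Pow(Rational(-9, 4), Rational(1, 2))), Add(A, O)) = Mul(Add(A, Mul(Rational(3, 2), I)), Add(A, O)) = Mul(Add(A, O), Add(A, Mul(Rational(3, 2), I))))
Add(Function('j')(Function('q')(2), 4), Mul(-1, -65)) = Add(Add(Pow(2, 2), Mul(2, 4), Mul(Rational(3, 2), I, 2), Mul(Rational(3, 2), I, 4)), Mul(-1, -65)) = Add(Add(4, 8, Mul(3, I), Mul(6, I)), 65) = Add(Add(12, Mul(9, I)), 65) = Add(77, Mul(9, I))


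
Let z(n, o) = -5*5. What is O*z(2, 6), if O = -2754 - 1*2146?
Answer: 122500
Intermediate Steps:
z(n, o) = -25
O = -4900 (O = -2754 - 2146 = -4900)
O*z(2, 6) = -4900*(-25) = 122500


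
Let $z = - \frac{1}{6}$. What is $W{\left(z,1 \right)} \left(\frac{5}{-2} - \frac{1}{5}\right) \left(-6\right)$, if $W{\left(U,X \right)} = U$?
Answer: $- \frac{27}{10} \approx -2.7$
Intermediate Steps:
$z = - \frac{1}{6}$ ($z = \left(-1\right) \frac{1}{6} = - \frac{1}{6} \approx -0.16667$)
$W{\left(z,1 \right)} \left(\frac{5}{-2} - \frac{1}{5}\right) \left(-6\right) = - \frac{\frac{5}{-2} - \frac{1}{5}}{6} \left(-6\right) = - \frac{5 \left(- \frac{1}{2}\right) - \frac{1}{5}}{6} \left(-6\right) = - \frac{- \frac{5}{2} - \frac{1}{5}}{6} \left(-6\right) = \left(- \frac{1}{6}\right) \left(- \frac{27}{10}\right) \left(-6\right) = \frac{9}{20} \left(-6\right) = - \frac{27}{10}$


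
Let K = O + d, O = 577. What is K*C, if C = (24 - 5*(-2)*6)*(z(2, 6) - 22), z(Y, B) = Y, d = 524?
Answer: -1849680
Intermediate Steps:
C = -1680 (C = (24 - 5*(-2)*6)*(2 - 22) = (24 + 10*6)*(-20) = (24 + 60)*(-20) = 84*(-20) = -1680)
K = 1101 (K = 577 + 524 = 1101)
K*C = 1101*(-1680) = -1849680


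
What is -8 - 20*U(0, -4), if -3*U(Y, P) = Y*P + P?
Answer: -104/3 ≈ -34.667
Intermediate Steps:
U(Y, P) = -P/3 - P*Y/3 (U(Y, P) = -(Y*P + P)/3 = -(P*Y + P)/3 = -(P + P*Y)/3 = -P/3 - P*Y/3)
-8 - 20*U(0, -4) = -8 - (-20)*(-4)*(1 + 0)/3 = -8 - (-20)*(-4)/3 = -8 - 20*4/3 = -8 - 80/3 = -104/3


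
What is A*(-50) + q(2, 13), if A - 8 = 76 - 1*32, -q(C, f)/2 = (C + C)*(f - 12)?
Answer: -2608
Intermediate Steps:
q(C, f) = -4*C*(-12 + f) (q(C, f) = -2*(C + C)*(f - 12) = -2*2*C*(-12 + f) = -4*C*(-12 + f))
A = 52 (A = 8 + (76 - 1*32) = 8 + (76 - 32) = 8 + 44 = 52)
A*(-50) + q(2, 13) = 52*(-50) + 4*2*(12 - 1*13) = -2600 + 4*2*(12 - 13) = -2600 + 4*2*(-1) = -2600 - 8 = -2608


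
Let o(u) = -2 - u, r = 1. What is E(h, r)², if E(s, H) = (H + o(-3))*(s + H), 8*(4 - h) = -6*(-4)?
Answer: 16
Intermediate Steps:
h = 1 (h = 4 - (-3)*(-4)/4 = 4 - ⅛*24 = 4 - 3 = 1)
E(s, H) = (1 + H)*(H + s) (E(s, H) = (H + (-2 - 1*(-3)))*(s + H) = (H + (-2 + 3))*(H + s) = (H + 1)*(H + s) = (1 + H)*(H + s))
E(h, r)² = (1 + 1 + 1² + 1*1)² = (1 + 1 + 1 + 1)² = 4² = 16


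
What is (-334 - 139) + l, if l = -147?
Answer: -620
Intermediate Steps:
(-334 - 139) + l = (-334 - 139) - 147 = -473 - 147 = -620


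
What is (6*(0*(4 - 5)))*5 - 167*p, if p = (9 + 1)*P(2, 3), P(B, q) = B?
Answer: -3340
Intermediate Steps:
p = 20 (p = (9 + 1)*2 = 10*2 = 20)
(6*(0*(4 - 5)))*5 - 167*p = (6*(0*(4 - 5)))*5 - 167*20 = (6*(0*(-1)))*5 - 3340 = (6*0)*5 - 3340 = 0*5 - 3340 = 0 - 3340 = -3340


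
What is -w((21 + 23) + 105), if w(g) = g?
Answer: -149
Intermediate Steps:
-w((21 + 23) + 105) = -((21 + 23) + 105) = -(44 + 105) = -1*149 = -149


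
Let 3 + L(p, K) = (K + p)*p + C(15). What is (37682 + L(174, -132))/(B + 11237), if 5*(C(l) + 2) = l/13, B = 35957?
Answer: 41772/43823 ≈ 0.95320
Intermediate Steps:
C(l) = -2 + l/65 (C(l) = -2 + (l/13)/5 = -2 + l/65)
L(p, K) = -62/13 + p*(K + p) (L(p, K) = -3 + ((K + p)*p + (-2 + (1/65)*15)) = -3 + (p*(K + p) + (-2 + 3/13)) = -3 + (p*(K + p) - 23/13) = -3 + (-23/13 + p*(K + p)) = -62/13 + p*(K + p))
(37682 + L(174, -132))/(B + 11237) = (37682 + (-62/13 + 174² - 132*174))/(35957 + 11237) = (37682 + (-62/13 + 30276 - 22968))/47194 = (37682 + 94942/13)*(1/47194) = (584808/13)*(1/47194) = 41772/43823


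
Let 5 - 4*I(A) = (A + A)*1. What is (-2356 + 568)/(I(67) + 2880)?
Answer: -2384/3797 ≈ -0.62786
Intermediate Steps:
I(A) = 5/4 - A/2 (I(A) = 5/4 - (A + A)/4 = 5/4 - 2*A/4 = 5/4 - A/2)
(-2356 + 568)/(I(67) + 2880) = (-2356 + 568)/((5/4 - ½*67) + 2880) = -1788/((5/4 - 67/2) + 2880) = -1788/(-129/4 + 2880) = -1788/11391/4 = -1788*4/11391 = -2384/3797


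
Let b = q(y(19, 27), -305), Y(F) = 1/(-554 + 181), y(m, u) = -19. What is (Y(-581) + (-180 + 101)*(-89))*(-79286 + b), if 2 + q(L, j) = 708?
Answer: -206080921960/373 ≈ -5.5250e+8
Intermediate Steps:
q(L, j) = 706 (q(L, j) = -2 + 708 = 706)
Y(F) = -1/373 (Y(F) = 1/(-373) = -1/373)
b = 706
(Y(-581) + (-180 + 101)*(-89))*(-79286 + b) = (-1/373 + (-180 + 101)*(-89))*(-79286 + 706) = (-1/373 - 79*(-89))*(-78580) = (-1/373 + 7031)*(-78580) = (2622562/373)*(-78580) = -206080921960/373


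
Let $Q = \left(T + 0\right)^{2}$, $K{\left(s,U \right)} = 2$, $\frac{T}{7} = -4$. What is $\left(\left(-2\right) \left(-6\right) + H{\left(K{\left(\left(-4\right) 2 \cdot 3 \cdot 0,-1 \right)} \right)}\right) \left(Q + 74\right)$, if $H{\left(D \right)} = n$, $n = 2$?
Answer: $12012$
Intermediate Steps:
$T = -28$ ($T = 7 \left(-4\right) = -28$)
$H{\left(D \right)} = 2$
$Q = 784$ ($Q = \left(-28 + 0\right)^{2} = \left(-28\right)^{2} = 784$)
$\left(\left(-2\right) \left(-6\right) + H{\left(K{\left(\left(-4\right) 2 \cdot 3 \cdot 0,-1 \right)} \right)}\right) \left(Q + 74\right) = \left(\left(-2\right) \left(-6\right) + 2\right) \left(784 + 74\right) = \left(12 + 2\right) 858 = 14 \cdot 858 = 12012$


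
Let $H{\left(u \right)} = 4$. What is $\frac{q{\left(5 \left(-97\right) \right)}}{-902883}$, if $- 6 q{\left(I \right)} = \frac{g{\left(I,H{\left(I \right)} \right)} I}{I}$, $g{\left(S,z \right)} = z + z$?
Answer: $\frac{4}{2708649} \approx 1.4768 \cdot 10^{-6}$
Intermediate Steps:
$g{\left(S,z \right)} = 2 z$
$q{\left(I \right)} = - \frac{4}{3}$ ($q{\left(I \right)} = - \frac{2 \cdot 4 I \frac{1}{I}}{6} = - \frac{8 I \frac{1}{I}}{6} = \left(- \frac{1}{6}\right) 8 = - \frac{4}{3}$)
$\frac{q{\left(5 \left(-97\right) \right)}}{-902883} = - \frac{4}{3 \left(-902883\right)} = \left(- \frac{4}{3}\right) \left(- \frac{1}{902883}\right) = \frac{4}{2708649}$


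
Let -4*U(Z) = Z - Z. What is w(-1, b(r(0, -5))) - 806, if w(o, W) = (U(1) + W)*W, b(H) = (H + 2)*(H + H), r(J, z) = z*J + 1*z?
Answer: 94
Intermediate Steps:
U(Z) = 0 (U(Z) = -(Z - Z)/4 = -1/4*0 = 0)
r(J, z) = z + J*z (r(J, z) = J*z + z = z + J*z)
b(H) = 2*H*(2 + H) (b(H) = (2 + H)*(2*H) = 2*H*(2 + H))
w(o, W) = W**2 (w(o, W) = (0 + W)*W = W*W = W**2)
w(-1, b(r(0, -5))) - 806 = (2*(-5*(1 + 0))*(2 - 5*(1 + 0)))**2 - 806 = (2*(-5*1)*(2 - 5*1))**2 - 806 = (2*(-5)*(2 - 5))**2 - 806 = (2*(-5)*(-3))**2 - 806 = 30**2 - 806 = 900 - 806 = 94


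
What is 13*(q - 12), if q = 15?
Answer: 39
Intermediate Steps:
13*(q - 12) = 13*(15 - 12) = 13*3 = 39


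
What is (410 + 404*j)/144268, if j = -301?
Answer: -60597/72134 ≈ -0.84006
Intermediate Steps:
(410 + 404*j)/144268 = (410 + 404*(-301))/144268 = (410 - 121604)*(1/144268) = -121194*1/144268 = -60597/72134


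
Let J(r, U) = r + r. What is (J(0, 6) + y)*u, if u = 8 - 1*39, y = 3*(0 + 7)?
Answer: -651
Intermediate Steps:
J(r, U) = 2*r
y = 21 (y = 3*7 = 21)
u = -31 (u = 8 - 39 = -31)
(J(0, 6) + y)*u = (2*0 + 21)*(-31) = (0 + 21)*(-31) = 21*(-31) = -651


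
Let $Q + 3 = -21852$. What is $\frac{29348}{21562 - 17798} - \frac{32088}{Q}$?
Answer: $\frac{63514981}{6855185} \approx 9.2652$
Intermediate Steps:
$Q = -21855$ ($Q = -3 - 21852 = -21855$)
$\frac{29348}{21562 - 17798} - \frac{32088}{Q} = \frac{29348}{21562 - 17798} - \frac{32088}{-21855} = \frac{29348}{3764} - - \frac{10696}{7285} = 29348 \cdot \frac{1}{3764} + \frac{10696}{7285} = \frac{7337}{941} + \frac{10696}{7285} = \frac{63514981}{6855185}$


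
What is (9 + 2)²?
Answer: 121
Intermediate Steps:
(9 + 2)² = 11² = 121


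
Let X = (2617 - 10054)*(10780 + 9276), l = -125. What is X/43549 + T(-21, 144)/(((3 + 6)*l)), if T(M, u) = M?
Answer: -1511712761/441375 ≈ -3425.0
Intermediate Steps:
X = -149156472 (X = -7437*20056 = -149156472)
X/43549 + T(-21, 144)/(((3 + 6)*l)) = -149156472/43549 - 21*(-1/(125*(3 + 6))) = -149156472*1/43549 - 21/(9*(-125)) = -4031256/1177 - 21/(-1125) = -4031256/1177 - 21*(-1/1125) = -4031256/1177 + 7/375 = -1511712761/441375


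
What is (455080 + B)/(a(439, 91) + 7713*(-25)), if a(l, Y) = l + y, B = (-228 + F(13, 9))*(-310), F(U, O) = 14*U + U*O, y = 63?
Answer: -433070/192323 ≈ -2.2518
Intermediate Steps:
F(U, O) = 14*U + O*U
B = -22010 (B = (-228 + 13*(14 + 9))*(-310) = (-228 + 13*23)*(-310) = (-228 + 299)*(-310) = 71*(-310) = -22010)
a(l, Y) = 63 + l (a(l, Y) = l + 63 = 63 + l)
(455080 + B)/(a(439, 91) + 7713*(-25)) = (455080 - 22010)/((63 + 439) + 7713*(-25)) = 433070/(502 - 192825) = 433070/(-192323) = 433070*(-1/192323) = -433070/192323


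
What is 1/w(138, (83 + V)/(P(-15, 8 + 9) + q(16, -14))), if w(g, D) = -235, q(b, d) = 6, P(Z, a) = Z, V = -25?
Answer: -1/235 ≈ -0.0042553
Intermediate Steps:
1/w(138, (83 + V)/(P(-15, 8 + 9) + q(16, -14))) = 1/(-235) = -1/235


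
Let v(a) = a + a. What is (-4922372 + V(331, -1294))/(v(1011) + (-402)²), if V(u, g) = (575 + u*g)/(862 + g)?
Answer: -2126036965/70686432 ≈ -30.077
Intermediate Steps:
V(u, g) = (575 + g*u)/(862 + g)
v(a) = 2*a
(-4922372 + V(331, -1294))/(v(1011) + (-402)²) = (-4922372 + (575 - 1294*331)/(862 - 1294))/(2*1011 + (-402)²) = (-4922372 + (575 - 428314)/(-432))/(2022 + 161604) = (-4922372 - 1/432*(-427739))/163626 = (-4922372 + 427739/432)*(1/163626) = -2126036965/432*1/163626 = -2126036965/70686432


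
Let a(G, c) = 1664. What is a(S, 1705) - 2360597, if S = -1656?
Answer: -2358933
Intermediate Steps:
a(S, 1705) - 2360597 = 1664 - 2360597 = -2358933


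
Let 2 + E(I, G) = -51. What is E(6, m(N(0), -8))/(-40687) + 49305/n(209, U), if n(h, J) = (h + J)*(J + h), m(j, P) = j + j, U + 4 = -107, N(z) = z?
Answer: 2006581547/390757948 ≈ 5.1351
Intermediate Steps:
U = -111 (U = -4 - 107 = -111)
m(j, P) = 2*j
E(I, G) = -53 (E(I, G) = -2 - 51 = -53)
n(h, J) = (J + h)² (n(h, J) = (J + h)*(J + h) = (J + h)²)
E(6, m(N(0), -8))/(-40687) + 49305/n(209, U) = -53/(-40687) + 49305/((-111 + 209)²) = -53*(-1/40687) + 49305/(98²) = 53/40687 + 49305/9604 = 2006581547/390757948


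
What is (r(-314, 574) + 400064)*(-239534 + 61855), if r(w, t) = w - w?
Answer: -71082971456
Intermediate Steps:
r(w, t) = 0
(r(-314, 574) + 400064)*(-239534 + 61855) = (0 + 400064)*(-239534 + 61855) = 400064*(-177679) = -71082971456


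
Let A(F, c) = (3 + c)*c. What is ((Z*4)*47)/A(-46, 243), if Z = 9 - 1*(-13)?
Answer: 2068/29889 ≈ 0.069189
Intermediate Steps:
Z = 22 (Z = 9 + 13 = 22)
A(F, c) = c*(3 + c)
((Z*4)*47)/A(-46, 243) = ((22*4)*47)/((243*(3 + 243))) = (88*47)/((243*246)) = 4136/59778 = 4136*(1/59778) = 2068/29889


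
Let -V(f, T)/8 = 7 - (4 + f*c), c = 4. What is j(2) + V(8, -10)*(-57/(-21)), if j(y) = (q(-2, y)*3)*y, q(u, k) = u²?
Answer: 4576/7 ≈ 653.71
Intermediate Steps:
j(y) = 12*y (j(y) = ((-2)²*3)*y = (4*3)*y = 12*y)
V(f, T) = -24 + 32*f (V(f, T) = -8*(7 - (4 + f*4)) = -8*(7 - (4 + 4*f)) = -8*(7 + (-4 - 4*f)) = -8*(3 - 4*f) = -24 + 32*f)
j(2) + V(8, -10)*(-57/(-21)) = 12*2 + (-24 + 32*8)*(-57/(-21)) = 24 + (-24 + 256)*(-57*(-1/21)) = 24 + 232*(19/7) = 24 + 4408/7 = 4576/7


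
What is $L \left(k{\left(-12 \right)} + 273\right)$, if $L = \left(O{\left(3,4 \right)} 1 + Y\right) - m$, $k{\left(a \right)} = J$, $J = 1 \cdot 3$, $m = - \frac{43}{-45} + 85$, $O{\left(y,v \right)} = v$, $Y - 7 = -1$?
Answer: $- \frac{314456}{15} \approx -20964.0$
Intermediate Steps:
$Y = 6$ ($Y = 7 - 1 = 6$)
$m = \frac{3868}{45}$ ($m = \left(-43\right) \left(- \frac{1}{45}\right) + 85 = \frac{43}{45} + 85 = \frac{3868}{45} \approx 85.956$)
$J = 3$
$k{\left(a \right)} = 3$
$L = - \frac{3418}{45}$ ($L = \left(4 \cdot 1 + 6\right) - \frac{3868}{45} = \left(4 + 6\right) - \frac{3868}{45} = 10 - \frac{3868}{45} = - \frac{3418}{45} \approx -75.956$)
$L \left(k{\left(-12 \right)} + 273\right) = - \frac{3418 \left(3 + 273\right)}{45} = \left(- \frac{3418}{45}\right) 276 = - \frac{314456}{15}$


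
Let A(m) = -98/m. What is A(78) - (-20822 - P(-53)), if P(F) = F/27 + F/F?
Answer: 7307743/351 ≈ 20820.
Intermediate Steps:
P(F) = 1 + F/27 (P(F) = F*(1/27) + 1 = F/27 + 1 = 1 + F/27)
A(78) - (-20822 - P(-53)) = -98/78 - (-20822 - (1 + (1/27)*(-53))) = -98*1/78 - (-20822 - (1 - 53/27)) = -49/39 - (-20822 - 1*(-26/27)) = -49/39 - (-20822 + 26/27) = -49/39 - 1*(-562168/27) = -49/39 + 562168/27 = 7307743/351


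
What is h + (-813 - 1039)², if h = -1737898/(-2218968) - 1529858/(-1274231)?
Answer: 4848991535997393307/1413738906804 ≈ 3.4299e+6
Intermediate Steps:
h = 2804594726491/1413738906804 (h = -1737898*(-1/2218968) - 1529858*(-1/1274231) = 868949/1109484 + 1529858/1274231 = 2804594726491/1413738906804 ≈ 1.9838)
h + (-813 - 1039)² = 2804594726491/1413738906804 + (-813 - 1039)² = 2804594726491/1413738906804 + (-1852)² = 2804594726491/1413738906804 + 3429904 = 4848991535997393307/1413738906804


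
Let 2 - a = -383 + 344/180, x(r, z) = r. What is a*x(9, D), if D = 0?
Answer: 17239/5 ≈ 3447.8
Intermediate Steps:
a = 17239/45 (a = 2 - (-383 + 344/180) = 2 - (-383 + 344*(1/180)) = 2 - (-383 + 86/45) = 2 - 1*(-17149/45) = 2 + 17149/45 = 17239/45 ≈ 383.09)
a*x(9, D) = (17239/45)*9 = 17239/5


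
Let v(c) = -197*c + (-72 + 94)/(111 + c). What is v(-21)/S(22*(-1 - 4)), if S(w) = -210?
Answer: -93088/4725 ≈ -19.701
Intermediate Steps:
v(c) = -197*c + 22/(111 + c)
v(-21)/S(22*(-1 - 4)) = ((22 - 21867*(-21) - 197*(-21)²)/(111 - 21))/(-210) = ((22 + 459207 - 197*441)/90)*(-1/210) = ((22 + 459207 - 86877)/90)*(-1/210) = ((1/90)*372352)*(-1/210) = (186176/45)*(-1/210) = -93088/4725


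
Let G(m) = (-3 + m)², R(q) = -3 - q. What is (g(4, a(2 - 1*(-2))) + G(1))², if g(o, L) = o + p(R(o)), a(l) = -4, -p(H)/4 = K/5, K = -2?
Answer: 2304/25 ≈ 92.160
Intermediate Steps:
p(H) = 8/5 (p(H) = -(-8)/5 = -4*(-⅖) = 8/5)
g(o, L) = 8/5 + o (g(o, L) = o + 8/5 = 8/5 + o)
(g(4, a(2 - 1*(-2))) + G(1))² = ((8/5 + 4) + (-3 + 1)²)² = (28/5 + (-2)²)² = (28/5 + 4)² = (48/5)² = 2304/25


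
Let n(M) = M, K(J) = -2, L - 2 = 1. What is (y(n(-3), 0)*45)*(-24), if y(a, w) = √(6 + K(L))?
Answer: -2160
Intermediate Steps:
L = 3 (L = 2 + 1 = 3)
y(a, w) = 2 (y(a, w) = √(6 - 2) = √4 = 2)
(y(n(-3), 0)*45)*(-24) = (2*45)*(-24) = 90*(-24) = -2160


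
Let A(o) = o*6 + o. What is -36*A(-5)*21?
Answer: 26460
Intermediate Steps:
A(o) = 7*o (A(o) = 6*o + o = 7*o)
-36*A(-5)*21 = -252*(-5)*21 = -36*(-35)*21 = 1260*21 = 26460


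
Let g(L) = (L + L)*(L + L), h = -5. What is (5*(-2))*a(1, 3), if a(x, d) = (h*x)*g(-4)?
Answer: 3200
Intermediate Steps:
g(L) = 4*L² (g(L) = (2*L)*(2*L) = 4*L²)
a(x, d) = -320*x (a(x, d) = (-5*x)*(4*(-4)²) = (-5*x)*(4*16) = -5*x*64 = -320*x)
(5*(-2))*a(1, 3) = (5*(-2))*(-320*1) = -10*(-320) = 3200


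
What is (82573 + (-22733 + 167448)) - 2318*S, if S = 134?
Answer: -83324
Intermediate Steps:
(82573 + (-22733 + 167448)) - 2318*S = (82573 + (-22733 + 167448)) - 2318*134 = (82573 + 144715) - 310612 = 227288 - 310612 = -83324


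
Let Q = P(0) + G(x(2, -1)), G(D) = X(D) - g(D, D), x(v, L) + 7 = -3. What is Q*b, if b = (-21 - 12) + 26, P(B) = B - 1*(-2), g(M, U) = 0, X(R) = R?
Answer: 56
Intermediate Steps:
x(v, L) = -10 (x(v, L) = -7 - 3 = -10)
P(B) = 2 + B (P(B) = B + 2 = 2 + B)
G(D) = D (G(D) = D - 1*0 = D + 0 = D)
b = -7 (b = -33 + 26 = -7)
Q = -8 (Q = (2 + 0) - 10 = 2 - 10 = -8)
Q*b = -8*(-7) = 56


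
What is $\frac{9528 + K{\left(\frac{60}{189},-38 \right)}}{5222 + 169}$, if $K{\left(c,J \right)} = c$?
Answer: $\frac{600284}{339633} \approx 1.7674$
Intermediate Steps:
$\frac{9528 + K{\left(\frac{60}{189},-38 \right)}}{5222 + 169} = \frac{9528 + \frac{60}{189}}{5222 + 169} = \frac{9528 + 60 \cdot \frac{1}{189}}{5391} = \left(9528 + \frac{20}{63}\right) \frac{1}{5391} = \frac{600284}{63} \cdot \frac{1}{5391} = \frac{600284}{339633}$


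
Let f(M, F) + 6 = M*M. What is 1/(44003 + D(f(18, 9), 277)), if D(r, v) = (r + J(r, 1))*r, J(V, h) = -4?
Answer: 1/143855 ≈ 6.9514e-6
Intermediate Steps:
f(M, F) = -6 + M**2 (f(M, F) = -6 + M*M = -6 + M**2)
D(r, v) = r*(-4 + r) (D(r, v) = (r - 4)*r = (-4 + r)*r = r*(-4 + r))
1/(44003 + D(f(18, 9), 277)) = 1/(44003 + (-6 + 18**2)*(-4 + (-6 + 18**2))) = 1/(44003 + (-6 + 324)*(-4 + (-6 + 324))) = 1/(44003 + 318*(-4 + 318)) = 1/(44003 + 318*314) = 1/(44003 + 99852) = 1/143855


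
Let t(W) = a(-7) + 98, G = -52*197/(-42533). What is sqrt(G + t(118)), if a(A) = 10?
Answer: 44*sqrt(101143474)/42533 ≈ 10.404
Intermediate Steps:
G = 10244/42533 (G = -10244*(-1/42533) = 10244/42533 ≈ 0.24085)
t(W) = 108 (t(W) = 10 + 98 = 108)
sqrt(G + t(118)) = sqrt(10244/42533 + 108) = sqrt(4603808/42533) = 44*sqrt(101143474)/42533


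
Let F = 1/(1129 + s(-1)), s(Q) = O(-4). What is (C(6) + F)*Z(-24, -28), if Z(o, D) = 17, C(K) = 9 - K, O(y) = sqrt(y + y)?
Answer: 65026292/1274649 - 34*I*sqrt(2)/1274649 ≈ 51.015 - 3.7723e-5*I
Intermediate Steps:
O(y) = sqrt(2)*sqrt(y) (O(y) = sqrt(2*y) = sqrt(2)*sqrt(y))
s(Q) = 2*I*sqrt(2) (s(Q) = sqrt(2)*sqrt(-4) = sqrt(2)*(2*I) = 2*I*sqrt(2))
F = 1/(1129 + 2*I*sqrt(2)) ≈ 0.00088573 - 2.219e-6*I
(C(6) + F)*Z(-24, -28) = ((9 - 1*6) + (1129/1274649 - 2*I*sqrt(2)/1274649))*17 = ((9 - 6) + (1129/1274649 - 2*I*sqrt(2)/1274649))*17 = (3 + (1129/1274649 - 2*I*sqrt(2)/1274649))*17 = (3825076/1274649 - 2*I*sqrt(2)/1274649)*17 = 65026292/1274649 - 34*I*sqrt(2)/1274649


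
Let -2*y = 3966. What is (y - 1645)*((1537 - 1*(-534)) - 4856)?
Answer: 10103980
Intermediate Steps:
y = -1983 (y = -½*3966 = -1983)
(y - 1645)*((1537 - 1*(-534)) - 4856) = (-1983 - 1645)*((1537 - 1*(-534)) - 4856) = -3628*((1537 + 534) - 4856) = -3628*(2071 - 4856) = -3628*(-2785) = 10103980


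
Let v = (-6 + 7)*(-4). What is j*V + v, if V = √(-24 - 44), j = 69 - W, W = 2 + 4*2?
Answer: -4 + 118*I*√17 ≈ -4.0 + 486.53*I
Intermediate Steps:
W = 10 (W = 2 + 8 = 10)
j = 59 (j = 69 - 1*10 = 69 - 10 = 59)
v = -4 (v = 1*(-4) = -4)
V = 2*I*√17 (V = √(-68) = 2*I*√17 ≈ 8.2462*I)
j*V + v = 59*(2*I*√17) - 4 = 118*I*√17 - 4 = -4 + 118*I*√17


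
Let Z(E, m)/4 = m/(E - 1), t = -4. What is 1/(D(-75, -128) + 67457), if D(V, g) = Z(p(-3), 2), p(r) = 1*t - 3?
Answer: 1/67456 ≈ 1.4824e-5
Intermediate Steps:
p(r) = -7 (p(r) = 1*(-4) - 3 = -4 - 3 = -7)
Z(E, m) = 4*m/(-1 + E) (Z(E, m) = 4*(m/(E - 1)) = 4*(m/(-1 + E)) = 4*m/(-1 + E))
D(V, g) = -1 (D(V, g) = 4*2/(-1 - 7) = 4*2/(-8) = 4*2*(-1/8) = -1)
1/(D(-75, -128) + 67457) = 1/(-1 + 67457) = 1/67456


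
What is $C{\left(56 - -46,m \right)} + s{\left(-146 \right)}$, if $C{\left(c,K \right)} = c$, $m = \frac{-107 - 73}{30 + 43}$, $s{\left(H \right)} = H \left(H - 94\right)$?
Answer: $35142$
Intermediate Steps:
$s{\left(H \right)} = H \left(-94 + H\right)$
$m = - \frac{180}{73} \approx -2.4658$
$C{\left(56 - -46,m \right)} + s{\left(-146 \right)} = \left(56 - -46\right) - 146 \left(-94 - 146\right) = \left(56 + 46\right) - -35040 = 102 + 35040 = 35142$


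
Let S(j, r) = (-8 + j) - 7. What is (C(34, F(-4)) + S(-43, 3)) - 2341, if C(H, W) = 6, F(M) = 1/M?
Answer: -2393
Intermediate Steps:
S(j, r) = -15 + j
(C(34, F(-4)) + S(-43, 3)) - 2341 = (6 + (-15 - 43)) - 2341 = (6 - 58) - 2341 = -52 - 2341 = -2393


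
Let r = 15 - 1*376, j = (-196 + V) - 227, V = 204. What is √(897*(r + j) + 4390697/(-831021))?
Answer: I*√359293072965366297/831021 ≈ 721.29*I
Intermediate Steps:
j = -219 (j = (-196 + 204) - 227 = 8 - 227 = -219)
r = -361 (r = 15 - 376 = -361)
√(897*(r + j) + 4390697/(-831021)) = √(897*(-361 - 219) + 4390697/(-831021)) = √(897*(-580) + 4390697*(-1/831021)) = √(-520260 - 4390697/831021) = √(-432351376157/831021) = I*√359293072965366297/831021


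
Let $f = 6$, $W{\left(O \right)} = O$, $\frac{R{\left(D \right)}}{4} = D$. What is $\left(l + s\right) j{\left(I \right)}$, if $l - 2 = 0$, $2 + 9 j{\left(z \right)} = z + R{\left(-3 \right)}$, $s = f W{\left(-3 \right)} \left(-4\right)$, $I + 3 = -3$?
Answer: $- \frac{1480}{9} \approx -164.44$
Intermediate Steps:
$I = -6$ ($I = -3 - 3 = -6$)
$R{\left(D \right)} = 4 D$
$s = 72$ ($s = 6 \left(-3\right) \left(-4\right) = \left(-18\right) \left(-4\right) = 72$)
$j{\left(z \right)} = - \frac{14}{9} + \frac{z}{9}$ ($j{\left(z \right)} = - \frac{2}{9} + \frac{z + 4 \left(-3\right)}{9} = - \frac{2}{9} + \frac{z - 12}{9} = - \frac{2}{9} + \frac{-12 + z}{9} = - \frac{2}{9} + \left(- \frac{4}{3} + \frac{z}{9}\right) = - \frac{14}{9} + \frac{z}{9}$)
$l = 2$ ($l = 2 + 0 = 2$)
$\left(l + s\right) j{\left(I \right)} = \left(2 + 72\right) \left(- \frac{14}{9} + \frac{1}{9} \left(-6\right)\right) = 74 \left(- \frac{14}{9} - \frac{2}{3}\right) = 74 \left(- \frac{20}{9}\right) = - \frac{1480}{9}$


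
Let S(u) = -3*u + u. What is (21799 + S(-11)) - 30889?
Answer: -9068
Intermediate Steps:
S(u) = -2*u
(21799 + S(-11)) - 30889 = (21799 - 2*(-11)) - 30889 = (21799 + 22) - 30889 = 21821 - 30889 = -9068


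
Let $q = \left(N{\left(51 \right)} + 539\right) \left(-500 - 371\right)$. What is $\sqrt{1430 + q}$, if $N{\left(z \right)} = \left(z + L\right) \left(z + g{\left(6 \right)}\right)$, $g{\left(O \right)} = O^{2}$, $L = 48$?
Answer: $i \sqrt{7969962} \approx 2823.1 i$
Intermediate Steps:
$N{\left(z \right)} = \left(36 + z\right) \left(48 + z\right)$ ($N{\left(z \right)} = \left(z + 48\right) \left(z + 6^{2}\right) = \left(48 + z\right) \left(z + 36\right) = \left(48 + z\right) \left(36 + z\right) = \left(36 + z\right) \left(48 + z\right)$)
$q = -7971392$ ($q = \left(\left(1728 + 51^{2} + 84 \cdot 51\right) + 539\right) \left(-500 - 371\right) = \left(\left(1728 + 2601 + 4284\right) + 539\right) \left(-871\right) = \left(8613 + 539\right) \left(-871\right) = 9152 \left(-871\right) = -7971392$)
$\sqrt{1430 + q} = \sqrt{1430 - 7971392} = \sqrt{-7969962} = i \sqrt{7969962}$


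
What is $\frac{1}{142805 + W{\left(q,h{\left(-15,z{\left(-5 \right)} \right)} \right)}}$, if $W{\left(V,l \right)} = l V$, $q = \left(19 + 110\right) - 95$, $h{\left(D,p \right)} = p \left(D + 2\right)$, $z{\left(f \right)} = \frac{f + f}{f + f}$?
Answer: $\frac{1}{142363} \approx 7.0243 \cdot 10^{-6}$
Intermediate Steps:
$z{\left(f \right)} = 1$ ($z{\left(f \right)} = \frac{2 f}{2 f} = 2 f \frac{1}{2 f} = 1$)
$h{\left(D,p \right)} = p \left(2 + D\right)$
$q = 34$ ($q = 129 - 95 = 34$)
$W{\left(V,l \right)} = V l$
$\frac{1}{142805 + W{\left(q,h{\left(-15,z{\left(-5 \right)} \right)} \right)}} = \frac{1}{142805 + 34 \cdot 1 \left(2 - 15\right)} = \frac{1}{142805 + 34 \cdot 1 \left(-13\right)} = \frac{1}{142805 + 34 \left(-13\right)} = \frac{1}{142805 - 442} = \frac{1}{142363}$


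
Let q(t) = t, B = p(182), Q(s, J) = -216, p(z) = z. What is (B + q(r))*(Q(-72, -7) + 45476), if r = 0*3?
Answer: 8237320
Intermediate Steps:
B = 182
r = 0
(B + q(r))*(Q(-72, -7) + 45476) = (182 + 0)*(-216 + 45476) = 182*45260 = 8237320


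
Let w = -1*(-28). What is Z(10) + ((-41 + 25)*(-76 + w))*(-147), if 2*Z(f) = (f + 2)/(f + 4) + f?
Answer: -790234/7 ≈ -1.1289e+5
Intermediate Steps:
Z(f) = f/2 + (2 + f)/(2*(4 + f)) (Z(f) = ((f + 2)/(f + 4) + f)/2 = ((2 + f)/(4 + f) + f)/2 = (f + (2 + f)/(4 + f))/2 = f/2 + (2 + f)/(2*(4 + f)))
w = 28
Z(10) + ((-41 + 25)*(-76 + w))*(-147) = (2 + 10² + 5*10)/(2*(4 + 10)) + ((-41 + 25)*(-76 + 28))*(-147) = (½)*(2 + 100 + 50)/14 - 16*(-48)*(-147) = (½)*(1/14)*152 + 768*(-147) = 38/7 - 112896 = -790234/7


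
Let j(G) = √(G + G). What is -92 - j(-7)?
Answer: -92 - I*√14 ≈ -92.0 - 3.7417*I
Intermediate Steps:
j(G) = √2*√G (j(G) = √(2*G) = √2*√G)
-92 - j(-7) = -92 - √2*√(-7) = -92 - √2*I*√7 = -92 - I*√14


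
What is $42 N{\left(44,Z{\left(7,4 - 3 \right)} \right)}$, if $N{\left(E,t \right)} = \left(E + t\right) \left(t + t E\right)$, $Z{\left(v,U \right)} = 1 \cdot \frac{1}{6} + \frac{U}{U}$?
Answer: $\frac{199185}{2} \approx 99593.0$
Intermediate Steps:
$Z{\left(v,U \right)} = \frac{7}{6}$ ($Z{\left(v,U \right)} = 1 \cdot \frac{1}{6} + 1 = \frac{1}{6} + 1 = \frac{7}{6}$)
$N{\left(E,t \right)} = \left(E + t\right) \left(t + E t\right)$
$42 N{\left(44,Z{\left(7,4 - 3 \right)} \right)} = 42 \frac{7 \left(44 + \frac{7}{6} + 44^{2} + 44 \cdot \frac{7}{6}\right)}{6} = 42 \frac{7 \left(44 + \frac{7}{6} + 1936 + \frac{154}{3}\right)}{6} = 42 \cdot \frac{7}{6} \cdot \frac{4065}{2} = 42 \cdot \frac{9485}{4} = \frac{199185}{2}$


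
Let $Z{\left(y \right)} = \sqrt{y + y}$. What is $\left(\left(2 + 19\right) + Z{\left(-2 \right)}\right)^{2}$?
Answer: $437 + 84 i \approx 437.0 + 84.0 i$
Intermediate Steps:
$Z{\left(y \right)} = \sqrt{2} \sqrt{y}$ ($Z{\left(y \right)} = \sqrt{2 y} = \sqrt{2} \sqrt{y}$)
$\left(\left(2 + 19\right) + Z{\left(-2 \right)}\right)^{2} = \left(\left(2 + 19\right) + \sqrt{2} \sqrt{-2}\right)^{2} = \left(21 + \sqrt{2} i \sqrt{2}\right)^{2} = \left(21 + 2 i\right)^{2}$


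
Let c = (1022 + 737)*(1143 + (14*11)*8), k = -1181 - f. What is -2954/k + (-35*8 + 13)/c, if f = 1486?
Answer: 1762856023/1591675125 ≈ 1.1075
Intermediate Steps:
k = -2667 (k = -1181 - 1*1486 = -1181 - 1486 = -2667)
c = 4177625 (c = 1759*(1143 + 154*8) = 1759*(1143 + 1232) = 1759*2375 = 4177625)
-2954/k + (-35*8 + 13)/c = -2954/(-2667) + (-35*8 + 13)/4177625 = -2954*(-1/2667) + (-280 + 13)*(1/4177625) = 422/381 - 267*1/4177625 = 422/381 - 267/4177625 = 1762856023/1591675125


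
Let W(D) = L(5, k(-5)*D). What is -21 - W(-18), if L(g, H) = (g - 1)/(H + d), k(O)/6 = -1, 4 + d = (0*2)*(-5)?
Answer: -547/26 ≈ -21.038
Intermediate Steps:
d = -4 (d = -4 + (0*2)*(-5) = -4 + 0*(-5) = -4 + 0 = -4)
k(O) = -6 (k(O) = 6*(-1) = -6)
L(g, H) = (-1 + g)/(-4 + H) (L(g, H) = (g - 1)/(H - 4) = (-1 + g)/(-4 + H))
W(D) = 4/(-4 - 6*D) (W(D) = (-1 + 5)/(-4 - 6*D) = 4/(-4 - 6*D))
-21 - W(-18) = -21 - 2/(-2 - 3*(-18)) = -21 - 2/(-2 + 54) = -21 - 2/52 = -21 - 1*1/26 = -21 - 1/26 = -547/26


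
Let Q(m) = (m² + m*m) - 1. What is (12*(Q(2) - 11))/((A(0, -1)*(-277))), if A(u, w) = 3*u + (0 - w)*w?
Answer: -48/277 ≈ -0.17329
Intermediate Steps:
A(u, w) = -w² + 3*u (A(u, w) = 3*u + (-w)*w = 3*u - w² = -w² + 3*u)
Q(m) = -1 + 2*m² (Q(m) = (m² + m²) - 1 = 2*m² - 1 = -1 + 2*m²)
(12*(Q(2) - 11))/((A(0, -1)*(-277))) = (12*((-1 + 2*2²) - 11))/(((-1*(-1)² + 3*0)*(-277))) = (12*((-1 + 2*4) - 11))/(((-1*1 + 0)*(-277))) = (12*((-1 + 8) - 11))/(((-1 + 0)*(-277))) = (12*(7 - 11))/((-1*(-277))) = (12*(-4))/277 = -48*1/277 = -48/277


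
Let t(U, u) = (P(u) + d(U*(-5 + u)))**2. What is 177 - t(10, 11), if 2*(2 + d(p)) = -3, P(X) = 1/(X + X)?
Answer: 19973/121 ≈ 165.07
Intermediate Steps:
P(X) = 1/(2*X)
d(p) = -7/2 (d(p) = -2 + (1/2)*(-3) = -2 - 3/2 = -7/2)
t(U, u) = (-7/2 + 1/(2*u))**2 (t(U, u) = (1/(2*u) - 7/2)**2 = (-7/2 + 1/(2*u))**2)
177 - t(10, 11) = 177 - (-1 + 7*11)**2/(4*11**2) = 177 - (-1 + 77)**2/(4*121) = 177 - 76**2/(4*121) = 177 - 5776/(4*121) = 177 - 1*1444/121 = 177 - 1444/121 = 19973/121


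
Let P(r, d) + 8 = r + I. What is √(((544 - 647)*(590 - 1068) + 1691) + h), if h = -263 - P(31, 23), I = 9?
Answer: √50630 ≈ 225.01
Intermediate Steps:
P(r, d) = 1 + r (P(r, d) = -8 + (r + 9) = -8 + (9 + r) = 1 + r)
h = -295 (h = -263 - (1 + 31) = -263 - 1*32 = -263 - 32 = -295)
√(((544 - 647)*(590 - 1068) + 1691) + h) = √(((544 - 647)*(590 - 1068) + 1691) - 295) = √((-103*(-478) + 1691) - 295) = √((49234 + 1691) - 295) = √(50925 - 295) = √50630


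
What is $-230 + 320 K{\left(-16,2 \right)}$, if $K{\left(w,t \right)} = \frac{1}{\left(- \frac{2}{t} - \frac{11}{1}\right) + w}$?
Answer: $- \frac{1690}{7} \approx -241.43$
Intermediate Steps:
$K{\left(w,t \right)} = \frac{1}{-11 + w - \frac{2}{t}}$ ($K{\left(w,t \right)} = \frac{1}{\left(- \frac{2}{t} - 11\right) + w} = \frac{1}{\left(-11 - \frac{2}{t}\right) + w} = \frac{1}{-11 + w - \frac{2}{t}}$)
$-230 + 320 K{\left(-16,2 \right)} = -230 + 320 \frac{2}{-2 - 22 + 2 \left(-16\right)} = -230 + 320 \frac{2}{-2 - 22 - 32} = -230 + 320 \frac{2}{-56} = -230 + 320 \cdot 2 \left(- \frac{1}{56}\right) = -230 + 320 \left(- \frac{1}{28}\right) = -230 - \frac{80}{7} = - \frac{1690}{7}$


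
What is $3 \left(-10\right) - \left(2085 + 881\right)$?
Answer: $-2996$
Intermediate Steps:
$3 \left(-10\right) - \left(2085 + 881\right) = -30 - 2966 = -2996$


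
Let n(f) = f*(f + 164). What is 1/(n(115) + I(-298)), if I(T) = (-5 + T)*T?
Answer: 1/122379 ≈ 8.1713e-6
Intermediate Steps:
I(T) = T*(-5 + T)
n(f) = f*(164 + f)
1/(n(115) + I(-298)) = 1/(115*(164 + 115) - 298*(-5 - 298)) = 1/(115*279 - 298*(-303)) = 1/(32085 + 90294) = 1/122379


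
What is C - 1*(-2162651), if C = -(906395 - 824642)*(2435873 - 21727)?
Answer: -197361515287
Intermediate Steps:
C = -197363677938 (C = -81753*2414146 = -1*197363677938 = -197363677938)
C - 1*(-2162651) = -197363677938 - 1*(-2162651) = -197363677938 + 2162651 = -197361515287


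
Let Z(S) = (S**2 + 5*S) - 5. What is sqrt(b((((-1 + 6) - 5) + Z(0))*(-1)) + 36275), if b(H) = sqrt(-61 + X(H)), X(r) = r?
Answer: sqrt(36275 + 2*I*sqrt(14)) ≈ 190.46 + 0.02*I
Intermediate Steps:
Z(S) = -5 + S**2 + 5*S
b(H) = sqrt(-61 + H)
sqrt(b((((-1 + 6) - 5) + Z(0))*(-1)) + 36275) = sqrt(sqrt(-61 + (((-1 + 6) - 5) + (-5 + 0**2 + 5*0))*(-1)) + 36275) = sqrt(sqrt(-61 + ((5 - 5) + (-5 + 0 + 0))*(-1)) + 36275) = sqrt(sqrt(-61 + (0 - 5)*(-1)) + 36275) = sqrt(sqrt(-61 - 5*(-1)) + 36275) = sqrt(sqrt(-61 + 5) + 36275) = sqrt(sqrt(-56) + 36275) = sqrt(2*I*sqrt(14) + 36275) = sqrt(36275 + 2*I*sqrt(14))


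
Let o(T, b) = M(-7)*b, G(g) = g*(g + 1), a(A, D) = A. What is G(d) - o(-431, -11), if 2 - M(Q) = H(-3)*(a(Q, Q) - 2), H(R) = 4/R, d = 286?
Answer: 81972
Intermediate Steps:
G(g) = g*(1 + g)
M(Q) = -⅔ + 4*Q/3 (M(Q) = 2 - 4/(-3)*(Q - 2) = 2 - 4*(-⅓)*(-2 + Q) = 2 - (-4)*(-2 + Q)/3 = 2 - (8/3 - 4*Q/3) = 2 + (-8/3 + 4*Q/3) = -⅔ + 4*Q/3)
o(T, b) = -10*b (o(T, b) = (-⅔ + (4/3)*(-7))*b = (-⅔ - 28/3)*b = -10*b)
G(d) - o(-431, -11) = 286*(1 + 286) - (-10)*(-11) = 286*287 - 1*110 = 82082 - 110 = 81972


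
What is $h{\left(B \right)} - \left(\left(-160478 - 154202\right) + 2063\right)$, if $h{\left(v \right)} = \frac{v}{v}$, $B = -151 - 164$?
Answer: $312618$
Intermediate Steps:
$B = -315$
$h{\left(v \right)} = 1$
$h{\left(B \right)} - \left(\left(-160478 - 154202\right) + 2063\right) = 1 - \left(\left(-160478 - 154202\right) + 2063\right) = 1 - \left(-314680 + 2063\right) = 1 - -312617 = 1 + 312617 = 312618$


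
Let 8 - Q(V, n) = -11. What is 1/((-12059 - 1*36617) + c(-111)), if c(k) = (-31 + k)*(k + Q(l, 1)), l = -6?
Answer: -1/35612 ≈ -2.8080e-5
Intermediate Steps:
Q(V, n) = 19 (Q(V, n) = 8 - 1*(-11) = 8 + 11 = 19)
c(k) = (-31 + k)*(19 + k) (c(k) = (-31 + k)*(k + 19) = (-31 + k)*(19 + k))
1/((-12059 - 1*36617) + c(-111)) = 1/((-12059 - 1*36617) + (-589 + (-111)**2 - 12*(-111))) = 1/((-12059 - 36617) + (-589 + 12321 + 1332)) = 1/(-48676 + 13064) = 1/(-35612) = -1/35612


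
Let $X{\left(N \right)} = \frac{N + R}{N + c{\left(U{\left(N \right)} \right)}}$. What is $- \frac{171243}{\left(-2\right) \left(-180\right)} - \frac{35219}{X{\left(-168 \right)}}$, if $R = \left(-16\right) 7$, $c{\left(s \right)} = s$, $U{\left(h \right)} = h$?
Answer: $- \frac{1709539}{40} \approx -42739.0$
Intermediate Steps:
$R = -112$
$X{\left(N \right)} = \frac{-112 + N}{2 N}$ ($X{\left(N \right)} = \frac{N - 112}{N + N} = \frac{-112 + N}{2 N}$)
$- \frac{171243}{\left(-2\right) \left(-180\right)} - \frac{35219}{X{\left(-168 \right)}} = - \frac{171243}{\left(-2\right) \left(-180\right)} - \frac{35219}{\frac{1}{2} \frac{1}{-168} \left(-112 - 168\right)} = - \frac{171243}{360} - \frac{35219}{\frac{1}{2} \left(- \frac{1}{168}\right) \left(-280\right)} = \left(-171243\right) \frac{1}{360} - \frac{35219}{\frac{5}{6}} = - \frac{19027}{40} - \frac{211314}{5} = - \frac{1709539}{40}$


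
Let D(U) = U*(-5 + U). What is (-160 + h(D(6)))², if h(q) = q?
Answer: 23716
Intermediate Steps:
(-160 + h(D(6)))² = (-160 + 6*(-5 + 6))² = (-160 + 6*1)² = (-160 + 6)² = (-154)² = 23716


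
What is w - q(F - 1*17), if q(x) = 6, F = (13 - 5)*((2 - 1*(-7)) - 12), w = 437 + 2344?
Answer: 2775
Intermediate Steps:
w = 2781
F = -24 (F = 8*((2 + 7) - 12) = 8*(9 - 12) = 8*(-3) = -24)
w - q(F - 1*17) = 2781 - 1*6 = 2781 - 6 = 2775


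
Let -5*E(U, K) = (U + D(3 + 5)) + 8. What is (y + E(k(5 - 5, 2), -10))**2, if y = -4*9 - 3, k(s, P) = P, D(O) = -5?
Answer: 1600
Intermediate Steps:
y = -39 (y = -36 - 3 = -39)
E(U, K) = -3/5 - U/5 (E(U, K) = -((U - 5) + 8)/5 = -((-5 + U) + 8)/5 = -(3 + U)/5 = -3/5 - U/5)
(y + E(k(5 - 5, 2), -10))**2 = (-39 + (-3/5 - 1/5*2))**2 = (-39 + (-3/5 - 2/5))**2 = (-39 - 1)**2 = (-40)**2 = 1600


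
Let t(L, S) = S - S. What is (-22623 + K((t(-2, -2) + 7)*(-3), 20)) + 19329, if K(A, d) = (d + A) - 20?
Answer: -3315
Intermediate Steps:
t(L, S) = 0
K(A, d) = -20 + A + d (K(A, d) = (A + d) - 20 = -20 + A + d)
(-22623 + K((t(-2, -2) + 7)*(-3), 20)) + 19329 = (-22623 + (-20 + (0 + 7)*(-3) + 20)) + 19329 = (-22623 + (-20 + 7*(-3) + 20)) + 19329 = (-22623 + (-20 - 21 + 20)) + 19329 = (-22623 - 21) + 19329 = -22644 + 19329 = -3315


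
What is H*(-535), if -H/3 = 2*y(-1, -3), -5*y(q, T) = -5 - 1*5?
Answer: 6420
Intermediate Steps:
y(q, T) = 2 (y(q, T) = -(-5 - 1*5)/5 = -(-5 - 5)/5 = -⅕*(-10) = 2)
H = -12 (H = -6*2 = -3*4 = -12)
H*(-535) = -12*(-535) = 6420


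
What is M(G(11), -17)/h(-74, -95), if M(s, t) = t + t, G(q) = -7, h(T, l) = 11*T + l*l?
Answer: -2/483 ≈ -0.0041408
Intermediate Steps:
h(T, l) = l**2 + 11*T (h(T, l) = 11*T + l**2 = l**2 + 11*T)
M(s, t) = 2*t
M(G(11), -17)/h(-74, -95) = (2*(-17))/((-95)**2 + 11*(-74)) = -34/(9025 - 814) = -34/8211 = -34*1/8211 = -2/483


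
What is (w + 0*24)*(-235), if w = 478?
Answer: -112330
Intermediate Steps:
(w + 0*24)*(-235) = (478 + 0*24)*(-235) = (478 + 0)*(-235) = 478*(-235) = -112330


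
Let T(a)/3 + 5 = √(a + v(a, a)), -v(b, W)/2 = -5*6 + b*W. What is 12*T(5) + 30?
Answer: -150 + 36*√15 ≈ -10.573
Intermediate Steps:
v(b, W) = 60 - 2*W*b (v(b, W) = -2*(-5*6 + b*W) = -2*(-30 + W*b) = 60 - 2*W*b)
T(a) = -15 + 3*√(60 + a - 2*a²) (T(a) = -15 + 3*√(a + (60 - 2*a*a)) = -15 + 3*√(a + (60 - 2*a²)) = -15 + 3*√(60 + a - 2*a²))
12*T(5) + 30 = 12*(-15 + 3*√(60 + 5 - 2*5²)) + 30 = 12*(-15 + 3*√(60 + 5 - 2*25)) + 30 = 12*(-15 + 3*√(60 + 5 - 50)) + 30 = 12*(-15 + 3*√15) + 30 = (-180 + 36*√15) + 30 = -150 + 36*√15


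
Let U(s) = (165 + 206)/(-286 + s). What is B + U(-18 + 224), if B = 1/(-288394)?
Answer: -53497127/11535760 ≈ -4.6375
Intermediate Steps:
U(s) = 371/(-286 + s)
B = -1/288394 ≈ -3.4675e-6
B + U(-18 + 224) = -1/288394 + 371/(-286 + (-18 + 224)) = -1/288394 + 371/(-286 + 206) = -1/288394 + 371/(-80) = -1/288394 + 371*(-1/80) = -1/288394 - 371/80 = -53497127/11535760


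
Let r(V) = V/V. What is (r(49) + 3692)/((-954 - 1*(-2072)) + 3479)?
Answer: 3693/4597 ≈ 0.80335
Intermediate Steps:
r(V) = 1
(r(49) + 3692)/((-954 - 1*(-2072)) + 3479) = (1 + 3692)/((-954 - 1*(-2072)) + 3479) = 3693/((-954 + 2072) + 3479) = 3693/(1118 + 3479) = 3693/4597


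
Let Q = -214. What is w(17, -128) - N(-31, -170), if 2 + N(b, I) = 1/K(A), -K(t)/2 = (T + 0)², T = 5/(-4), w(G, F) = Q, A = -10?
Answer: -5292/25 ≈ -211.68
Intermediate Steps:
w(G, F) = -214
T = -5/4 (T = 5*(-¼) = -5/4 ≈ -1.2500)
K(t) = -25/8 (K(t) = -2*(-5/4 + 0)² = -2*(-5/4)² = -2*25/16 = -25/8)
N(b, I) = -58/25 (N(b, I) = -2 + 1/(-25/8) = -2 - 8/25 = -58/25)
w(17, -128) - N(-31, -170) = -214 - 1*(-58/25) = -214 + 58/25 = -5292/25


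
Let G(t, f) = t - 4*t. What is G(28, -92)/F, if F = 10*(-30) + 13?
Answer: 12/41 ≈ 0.29268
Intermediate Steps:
G(t, f) = -3*t
F = -287 (F = -300 + 13 = -287)
G(28, -92)/F = -3*28/(-287) = -84*(-1/287) = 12/41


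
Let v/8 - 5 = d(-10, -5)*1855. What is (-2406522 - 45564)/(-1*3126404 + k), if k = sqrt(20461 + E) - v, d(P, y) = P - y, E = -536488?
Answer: 7484364780984/9316193951563 + 2452086*I*sqrt(516027)/9316193951563 ≈ 0.80337 + 0.00018907*I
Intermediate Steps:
v = -74160 (v = 40 + 8*((-10 - 1*(-5))*1855) = 40 + 8*((-10 + 5)*1855) = 40 + 8*(-5*1855) = 40 + 8*(-9275) = 40 - 74200 = -74160)
k = 74160 + I*sqrt(516027) (k = sqrt(20461 - 536488) - 1*(-74160) = sqrt(-516027) + 74160 = I*sqrt(516027) + 74160 = 74160 + I*sqrt(516027) ≈ 74160.0 + 718.35*I)
(-2406522 - 45564)/(-1*3126404 + k) = (-2406522 - 45564)/(-1*3126404 + (74160 + I*sqrt(516027))) = -2452086/(-3126404 + (74160 + I*sqrt(516027))) = -2452086/(-3052244 + I*sqrt(516027))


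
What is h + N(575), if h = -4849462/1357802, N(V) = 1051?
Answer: 711100220/678901 ≈ 1047.4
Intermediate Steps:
h = -2424731/678901 (h = -4849462*1/1357802 = -2424731/678901 ≈ -3.5716)
h + N(575) = -2424731/678901 + 1051 = 711100220/678901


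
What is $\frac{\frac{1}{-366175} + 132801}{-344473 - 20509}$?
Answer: $- \frac{24314203087}{66823641925} \approx -0.36386$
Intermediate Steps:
$\frac{\frac{1}{-366175} + 132801}{-344473 - 20509} = \frac{- \frac{1}{366175} + 132801}{-364982} = \frac{48628406174}{366175} \left(- \frac{1}{364982}\right) = - \frac{24314203087}{66823641925}$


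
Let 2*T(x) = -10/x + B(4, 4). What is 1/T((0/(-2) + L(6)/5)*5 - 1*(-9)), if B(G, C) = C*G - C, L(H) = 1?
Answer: 2/11 ≈ 0.18182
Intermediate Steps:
B(G, C) = -C + C*G
T(x) = 6 - 5/x (T(x) = (-10/x + 4*(-1 + 4))/2 = (-10/x + 4*3)/2 = (-10/x + 12)/2 = (12 - 10/x)/2 = 6 - 5/x)
1/T((0/(-2) + L(6)/5)*5 - 1*(-9)) = 1/(6 - 5/((0/(-2) + 1/5)*5 - 1*(-9))) = 1/(6 - 5/((0*(-½) + 1*(⅕))*5 + 9)) = 1/(6 - 5/((0 + ⅕)*5 + 9)) = 1/(6 - 5/((⅕)*5 + 9)) = 1/(6 - 5/(1 + 9)) = 1/(6 - 5/10) = 1/(6 - 5*⅒) = 1/(6 - ½) = 1/(11/2) = 2/11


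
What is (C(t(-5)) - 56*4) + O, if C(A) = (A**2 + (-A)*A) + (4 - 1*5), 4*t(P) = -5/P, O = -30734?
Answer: -30959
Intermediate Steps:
t(P) = -5/(4*P) (t(P) = (-5/P)/4 = -5/(4*P))
C(A) = -1 (C(A) = (A**2 - A**2) + (4 - 5) = 0 - 1 = -1)
(C(t(-5)) - 56*4) + O = (-1 - 56*4) - 30734 = (-1 - 224) - 30734 = -225 - 30734 = -30959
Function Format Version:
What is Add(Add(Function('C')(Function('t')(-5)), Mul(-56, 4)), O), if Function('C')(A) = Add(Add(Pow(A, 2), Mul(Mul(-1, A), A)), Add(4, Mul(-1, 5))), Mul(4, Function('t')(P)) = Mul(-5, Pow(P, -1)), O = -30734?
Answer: -30959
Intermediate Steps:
Function('t')(P) = Mul(Rational(-5, 4), Pow(P, -1)) (Function('t')(P) = Mul(Rational(1, 4), Mul(-5, Pow(P, -1))) = Mul(Rational(-5, 4), Pow(P, -1)))
Function('C')(A) = -1 (Function('C')(A) = Add(Add(Pow(A, 2), Mul(-1, Pow(A, 2))), Add(4, -5)) = Add(0, -1) = -1)
Add(Add(Function('C')(Function('t')(-5)), Mul(-56, 4)), O) = Add(Add(-1, Mul(-56, 4)), -30734) = Add(Add(-1, -224), -30734) = Add(-225, -30734) = -30959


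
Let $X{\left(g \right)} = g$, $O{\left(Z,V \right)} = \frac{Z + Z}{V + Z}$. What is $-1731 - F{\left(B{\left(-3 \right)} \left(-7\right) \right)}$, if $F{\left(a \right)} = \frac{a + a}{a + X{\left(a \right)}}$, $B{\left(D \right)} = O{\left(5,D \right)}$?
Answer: $-1732$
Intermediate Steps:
$O{\left(Z,V \right)} = \frac{2 Z}{V + Z}$
$B{\left(D \right)} = \frac{10}{5 + D}$ ($B{\left(D \right)} = 2 \cdot 5 \frac{1}{D + 5} = 2 \cdot 5 \frac{1}{5 + D} = \frac{10}{5 + D}$)
$F{\left(a \right)} = 1$ ($F{\left(a \right)} = \frac{a + a}{a + a} = \frac{2 a}{2 a} = 2 a \frac{1}{2 a} = 1$)
$-1731 - F{\left(B{\left(-3 \right)} \left(-7\right) \right)} = -1731 - 1 = -1732$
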